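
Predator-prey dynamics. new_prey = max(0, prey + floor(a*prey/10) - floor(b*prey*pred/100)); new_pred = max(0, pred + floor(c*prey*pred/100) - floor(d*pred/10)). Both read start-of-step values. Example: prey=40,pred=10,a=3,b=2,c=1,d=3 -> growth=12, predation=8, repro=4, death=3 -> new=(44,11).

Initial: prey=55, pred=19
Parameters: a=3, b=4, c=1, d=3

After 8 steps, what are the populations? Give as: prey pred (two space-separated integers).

Step 1: prey: 55+16-41=30; pred: 19+10-5=24
Step 2: prey: 30+9-28=11; pred: 24+7-7=24
Step 3: prey: 11+3-10=4; pred: 24+2-7=19
Step 4: prey: 4+1-3=2; pred: 19+0-5=14
Step 5: prey: 2+0-1=1; pred: 14+0-4=10
Step 6: prey: 1+0-0=1; pred: 10+0-3=7
Step 7: prey: 1+0-0=1; pred: 7+0-2=5
Step 8: prey: 1+0-0=1; pred: 5+0-1=4

Answer: 1 4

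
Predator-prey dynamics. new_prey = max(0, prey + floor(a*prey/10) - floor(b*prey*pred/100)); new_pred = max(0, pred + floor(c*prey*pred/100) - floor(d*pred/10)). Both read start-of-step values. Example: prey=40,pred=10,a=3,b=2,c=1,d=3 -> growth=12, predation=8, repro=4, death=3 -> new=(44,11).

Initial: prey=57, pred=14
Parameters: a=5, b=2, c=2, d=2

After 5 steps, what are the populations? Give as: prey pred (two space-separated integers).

Step 1: prey: 57+28-15=70; pred: 14+15-2=27
Step 2: prey: 70+35-37=68; pred: 27+37-5=59
Step 3: prey: 68+34-80=22; pred: 59+80-11=128
Step 4: prey: 22+11-56=0; pred: 128+56-25=159
Step 5: prey: 0+0-0=0; pred: 159+0-31=128

Answer: 0 128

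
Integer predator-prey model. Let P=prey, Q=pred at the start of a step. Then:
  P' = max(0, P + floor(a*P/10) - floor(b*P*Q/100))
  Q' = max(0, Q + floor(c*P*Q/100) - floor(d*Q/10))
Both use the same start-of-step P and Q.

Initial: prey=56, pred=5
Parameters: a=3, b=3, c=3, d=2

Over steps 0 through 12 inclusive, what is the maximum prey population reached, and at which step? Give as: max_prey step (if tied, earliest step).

Step 1: prey: 56+16-8=64; pred: 5+8-1=12
Step 2: prey: 64+19-23=60; pred: 12+23-2=33
Step 3: prey: 60+18-59=19; pred: 33+59-6=86
Step 4: prey: 19+5-49=0; pred: 86+49-17=118
Step 5: prey: 0+0-0=0; pred: 118+0-23=95
Step 6: prey: 0+0-0=0; pred: 95+0-19=76
Step 7: prey: 0+0-0=0; pred: 76+0-15=61
Step 8: prey: 0+0-0=0; pred: 61+0-12=49
Step 9: prey: 0+0-0=0; pred: 49+0-9=40
Step 10: prey: 0+0-0=0; pred: 40+0-8=32
Step 11: prey: 0+0-0=0; pred: 32+0-6=26
Step 12: prey: 0+0-0=0; pred: 26+0-5=21
Max prey = 64 at step 1

Answer: 64 1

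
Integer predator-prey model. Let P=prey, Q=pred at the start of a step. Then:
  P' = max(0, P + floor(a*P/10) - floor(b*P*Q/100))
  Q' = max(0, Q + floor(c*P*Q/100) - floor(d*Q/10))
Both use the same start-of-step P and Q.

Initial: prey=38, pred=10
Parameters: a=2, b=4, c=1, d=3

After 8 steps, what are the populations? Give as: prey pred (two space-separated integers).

Step 1: prey: 38+7-15=30; pred: 10+3-3=10
Step 2: prey: 30+6-12=24; pred: 10+3-3=10
Step 3: prey: 24+4-9=19; pred: 10+2-3=9
Step 4: prey: 19+3-6=16; pred: 9+1-2=8
Step 5: prey: 16+3-5=14; pred: 8+1-2=7
Step 6: prey: 14+2-3=13; pred: 7+0-2=5
Step 7: prey: 13+2-2=13; pred: 5+0-1=4
Step 8: prey: 13+2-2=13; pred: 4+0-1=3

Answer: 13 3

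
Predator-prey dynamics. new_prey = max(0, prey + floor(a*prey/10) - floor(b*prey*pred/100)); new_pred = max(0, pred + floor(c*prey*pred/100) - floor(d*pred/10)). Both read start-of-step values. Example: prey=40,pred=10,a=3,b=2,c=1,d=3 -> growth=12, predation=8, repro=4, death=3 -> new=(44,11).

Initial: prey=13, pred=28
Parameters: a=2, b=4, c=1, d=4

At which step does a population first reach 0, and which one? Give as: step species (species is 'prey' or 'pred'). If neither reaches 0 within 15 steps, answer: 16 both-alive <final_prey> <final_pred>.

Step 1: prey: 13+2-14=1; pred: 28+3-11=20
Step 2: prey: 1+0-0=1; pred: 20+0-8=12
Step 3: prey: 1+0-0=1; pred: 12+0-4=8
Step 4: prey: 1+0-0=1; pred: 8+0-3=5
Step 5: prey: 1+0-0=1; pred: 5+0-2=3
Step 6: prey: 1+0-0=1; pred: 3+0-1=2
Step 7: prey: 1+0-0=1; pred: 2+0-0=2
Steps 8-15: state stable at prey=1, pred=2 (no change)
No extinction within 15 steps

Answer: 16 both-alive 1 2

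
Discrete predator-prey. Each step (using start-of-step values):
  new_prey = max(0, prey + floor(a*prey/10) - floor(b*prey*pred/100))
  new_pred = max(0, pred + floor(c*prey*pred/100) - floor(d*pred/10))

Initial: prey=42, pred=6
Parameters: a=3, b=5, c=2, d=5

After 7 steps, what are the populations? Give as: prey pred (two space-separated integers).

Answer: 9 6

Derivation:
Step 1: prey: 42+12-12=42; pred: 6+5-3=8
Step 2: prey: 42+12-16=38; pred: 8+6-4=10
Step 3: prey: 38+11-19=30; pred: 10+7-5=12
Step 4: prey: 30+9-18=21; pred: 12+7-6=13
Step 5: prey: 21+6-13=14; pred: 13+5-6=12
Step 6: prey: 14+4-8=10; pred: 12+3-6=9
Step 7: prey: 10+3-4=9; pred: 9+1-4=6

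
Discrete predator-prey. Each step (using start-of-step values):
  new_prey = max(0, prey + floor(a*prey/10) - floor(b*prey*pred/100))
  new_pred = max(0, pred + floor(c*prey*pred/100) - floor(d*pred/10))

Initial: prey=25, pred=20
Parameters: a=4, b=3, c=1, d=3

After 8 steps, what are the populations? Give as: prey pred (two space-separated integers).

Step 1: prey: 25+10-15=20; pred: 20+5-6=19
Step 2: prey: 20+8-11=17; pred: 19+3-5=17
Step 3: prey: 17+6-8=15; pred: 17+2-5=14
Step 4: prey: 15+6-6=15; pred: 14+2-4=12
Step 5: prey: 15+6-5=16; pred: 12+1-3=10
Step 6: prey: 16+6-4=18; pred: 10+1-3=8
Step 7: prey: 18+7-4=21; pred: 8+1-2=7
Step 8: prey: 21+8-4=25; pred: 7+1-2=6

Answer: 25 6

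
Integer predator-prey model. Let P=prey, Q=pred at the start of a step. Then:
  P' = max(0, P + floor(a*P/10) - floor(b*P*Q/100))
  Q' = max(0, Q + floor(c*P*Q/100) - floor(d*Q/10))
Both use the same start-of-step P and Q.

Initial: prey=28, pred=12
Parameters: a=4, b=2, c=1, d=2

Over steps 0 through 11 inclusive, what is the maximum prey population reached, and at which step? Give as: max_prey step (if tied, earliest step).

Step 1: prey: 28+11-6=33; pred: 12+3-2=13
Step 2: prey: 33+13-8=38; pred: 13+4-2=15
Step 3: prey: 38+15-11=42; pred: 15+5-3=17
Step 4: prey: 42+16-14=44; pred: 17+7-3=21
Step 5: prey: 44+17-18=43; pred: 21+9-4=26
Step 6: prey: 43+17-22=38; pred: 26+11-5=32
Step 7: prey: 38+15-24=29; pred: 32+12-6=38
Step 8: prey: 29+11-22=18; pred: 38+11-7=42
Step 9: prey: 18+7-15=10; pred: 42+7-8=41
Step 10: prey: 10+4-8=6; pred: 41+4-8=37
Step 11: prey: 6+2-4=4; pred: 37+2-7=32
Max prey = 44 at step 4

Answer: 44 4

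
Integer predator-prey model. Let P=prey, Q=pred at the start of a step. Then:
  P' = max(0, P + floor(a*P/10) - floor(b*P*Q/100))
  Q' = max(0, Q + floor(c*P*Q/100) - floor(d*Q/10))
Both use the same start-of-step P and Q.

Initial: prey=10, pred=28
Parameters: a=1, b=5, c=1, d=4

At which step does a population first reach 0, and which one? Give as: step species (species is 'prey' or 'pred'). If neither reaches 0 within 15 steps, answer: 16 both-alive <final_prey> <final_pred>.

Answer: 1 prey

Derivation:
Step 1: prey: 10+1-14=0; pred: 28+2-11=19
First extinction: prey at step 1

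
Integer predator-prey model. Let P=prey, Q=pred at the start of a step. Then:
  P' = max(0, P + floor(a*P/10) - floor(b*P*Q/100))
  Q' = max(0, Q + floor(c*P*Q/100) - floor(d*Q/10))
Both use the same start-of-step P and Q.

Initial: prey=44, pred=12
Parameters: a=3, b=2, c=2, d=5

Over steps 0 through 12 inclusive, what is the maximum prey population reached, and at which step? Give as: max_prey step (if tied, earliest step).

Answer: 47 1

Derivation:
Step 1: prey: 44+13-10=47; pred: 12+10-6=16
Step 2: prey: 47+14-15=46; pred: 16+15-8=23
Step 3: prey: 46+13-21=38; pred: 23+21-11=33
Step 4: prey: 38+11-25=24; pred: 33+25-16=42
Step 5: prey: 24+7-20=11; pred: 42+20-21=41
Step 6: prey: 11+3-9=5; pred: 41+9-20=30
Step 7: prey: 5+1-3=3; pred: 30+3-15=18
Step 8: prey: 3+0-1=2; pred: 18+1-9=10
Step 9: prey: 2+0-0=2; pred: 10+0-5=5
Step 10: prey: 2+0-0=2; pred: 5+0-2=3
Step 11: prey: 2+0-0=2; pred: 3+0-1=2
Step 12: prey: 2+0-0=2; pred: 2+0-1=1
Max prey = 47 at step 1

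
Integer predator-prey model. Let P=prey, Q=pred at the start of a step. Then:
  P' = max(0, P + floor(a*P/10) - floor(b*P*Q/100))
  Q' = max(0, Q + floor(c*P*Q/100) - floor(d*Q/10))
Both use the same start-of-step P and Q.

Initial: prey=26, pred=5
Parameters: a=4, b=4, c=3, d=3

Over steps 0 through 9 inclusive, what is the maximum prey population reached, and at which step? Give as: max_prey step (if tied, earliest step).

Step 1: prey: 26+10-5=31; pred: 5+3-1=7
Step 2: prey: 31+12-8=35; pred: 7+6-2=11
Step 3: prey: 35+14-15=34; pred: 11+11-3=19
Step 4: prey: 34+13-25=22; pred: 19+19-5=33
Step 5: prey: 22+8-29=1; pred: 33+21-9=45
Step 6: prey: 1+0-1=0; pred: 45+1-13=33
Step 7: prey: 0+0-0=0; pred: 33+0-9=24
Step 8: prey: 0+0-0=0; pred: 24+0-7=17
Step 9: prey: 0+0-0=0; pred: 17+0-5=12
Max prey = 35 at step 2

Answer: 35 2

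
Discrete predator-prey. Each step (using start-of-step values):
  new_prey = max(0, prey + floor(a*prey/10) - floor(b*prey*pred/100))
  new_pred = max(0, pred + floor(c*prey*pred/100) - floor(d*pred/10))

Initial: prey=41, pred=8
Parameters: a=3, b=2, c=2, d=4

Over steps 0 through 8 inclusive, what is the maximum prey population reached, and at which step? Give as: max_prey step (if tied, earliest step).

Step 1: prey: 41+12-6=47; pred: 8+6-3=11
Step 2: prey: 47+14-10=51; pred: 11+10-4=17
Step 3: prey: 51+15-17=49; pred: 17+17-6=28
Step 4: prey: 49+14-27=36; pred: 28+27-11=44
Step 5: prey: 36+10-31=15; pred: 44+31-17=58
Step 6: prey: 15+4-17=2; pred: 58+17-23=52
Step 7: prey: 2+0-2=0; pred: 52+2-20=34
Step 8: prey: 0+0-0=0; pred: 34+0-13=21
Max prey = 51 at step 2

Answer: 51 2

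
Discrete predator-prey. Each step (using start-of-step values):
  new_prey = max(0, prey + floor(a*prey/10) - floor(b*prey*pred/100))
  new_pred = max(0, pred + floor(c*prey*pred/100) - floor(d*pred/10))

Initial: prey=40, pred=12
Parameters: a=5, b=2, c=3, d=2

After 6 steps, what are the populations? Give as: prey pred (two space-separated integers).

Step 1: prey: 40+20-9=51; pred: 12+14-2=24
Step 2: prey: 51+25-24=52; pred: 24+36-4=56
Step 3: prey: 52+26-58=20; pred: 56+87-11=132
Step 4: prey: 20+10-52=0; pred: 132+79-26=185
Step 5: prey: 0+0-0=0; pred: 185+0-37=148
Step 6: prey: 0+0-0=0; pred: 148+0-29=119

Answer: 0 119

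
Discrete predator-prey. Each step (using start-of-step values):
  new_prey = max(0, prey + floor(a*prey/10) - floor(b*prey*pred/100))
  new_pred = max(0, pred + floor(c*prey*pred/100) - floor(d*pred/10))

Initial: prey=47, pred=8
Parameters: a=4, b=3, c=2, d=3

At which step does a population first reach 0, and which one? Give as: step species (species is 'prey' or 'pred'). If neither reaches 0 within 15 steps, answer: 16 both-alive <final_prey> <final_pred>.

Answer: 5 prey

Derivation:
Step 1: prey: 47+18-11=54; pred: 8+7-2=13
Step 2: prey: 54+21-21=54; pred: 13+14-3=24
Step 3: prey: 54+21-38=37; pred: 24+25-7=42
Step 4: prey: 37+14-46=5; pred: 42+31-12=61
Step 5: prey: 5+2-9=0; pred: 61+6-18=49
First extinction: prey at step 5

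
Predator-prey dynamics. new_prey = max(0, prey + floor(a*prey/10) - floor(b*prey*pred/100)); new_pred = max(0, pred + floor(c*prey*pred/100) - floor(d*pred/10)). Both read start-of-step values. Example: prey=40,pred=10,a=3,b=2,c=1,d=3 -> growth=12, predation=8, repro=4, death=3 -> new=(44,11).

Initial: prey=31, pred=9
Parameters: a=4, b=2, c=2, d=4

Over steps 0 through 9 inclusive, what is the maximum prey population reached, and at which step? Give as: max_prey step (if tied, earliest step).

Step 1: prey: 31+12-5=38; pred: 9+5-3=11
Step 2: prey: 38+15-8=45; pred: 11+8-4=15
Step 3: prey: 45+18-13=50; pred: 15+13-6=22
Step 4: prey: 50+20-22=48; pred: 22+22-8=36
Step 5: prey: 48+19-34=33; pred: 36+34-14=56
Step 6: prey: 33+13-36=10; pred: 56+36-22=70
Step 7: prey: 10+4-14=0; pred: 70+14-28=56
Step 8: prey: 0+0-0=0; pred: 56+0-22=34
Step 9: prey: 0+0-0=0; pred: 34+0-13=21
Max prey = 50 at step 3

Answer: 50 3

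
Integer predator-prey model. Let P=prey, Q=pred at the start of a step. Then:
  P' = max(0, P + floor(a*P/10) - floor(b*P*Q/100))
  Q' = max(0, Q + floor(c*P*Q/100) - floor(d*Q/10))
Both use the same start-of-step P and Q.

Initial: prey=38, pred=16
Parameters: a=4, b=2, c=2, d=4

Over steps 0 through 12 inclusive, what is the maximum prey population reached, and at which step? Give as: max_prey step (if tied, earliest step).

Answer: 41 1

Derivation:
Step 1: prey: 38+15-12=41; pred: 16+12-6=22
Step 2: prey: 41+16-18=39; pred: 22+18-8=32
Step 3: prey: 39+15-24=30; pred: 32+24-12=44
Step 4: prey: 30+12-26=16; pred: 44+26-17=53
Step 5: prey: 16+6-16=6; pred: 53+16-21=48
Step 6: prey: 6+2-5=3; pred: 48+5-19=34
Step 7: prey: 3+1-2=2; pred: 34+2-13=23
Step 8: prey: 2+0-0=2; pred: 23+0-9=14
Step 9: prey: 2+0-0=2; pred: 14+0-5=9
Step 10: prey: 2+0-0=2; pred: 9+0-3=6
Step 11: prey: 2+0-0=2; pred: 6+0-2=4
Step 12: prey: 2+0-0=2; pred: 4+0-1=3
Max prey = 41 at step 1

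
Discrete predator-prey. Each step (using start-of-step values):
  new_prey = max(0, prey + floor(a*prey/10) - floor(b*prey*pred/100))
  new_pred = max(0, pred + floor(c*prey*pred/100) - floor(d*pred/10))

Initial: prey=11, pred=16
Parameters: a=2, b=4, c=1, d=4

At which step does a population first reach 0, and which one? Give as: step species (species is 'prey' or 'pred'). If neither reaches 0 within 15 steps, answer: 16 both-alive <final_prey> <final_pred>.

Answer: 16 both-alive 21 2

Derivation:
Step 1: prey: 11+2-7=6; pred: 16+1-6=11
Step 2: prey: 6+1-2=5; pred: 11+0-4=7
Step 3: prey: 5+1-1=5; pred: 7+0-2=5
Step 4: prey: 5+1-1=5; pred: 5+0-2=3
Step 5: prey: 5+1-0=6; pred: 3+0-1=2
Step 6: prey: 6+1-0=7; pred: 2+0-0=2
Step 7: prey: 7+1-0=8; pred: 2+0-0=2
Step 8: prey: 8+1-0=9; pred: 2+0-0=2
Step 9: prey: 9+1-0=10; pred: 2+0-0=2
Step 10: prey: 10+2-0=12; pred: 2+0-0=2
Step 11: prey: 12+2-0=14; pred: 2+0-0=2
Step 12: prey: 14+2-1=15; pred: 2+0-0=2
Step 13: prey: 15+3-1=17; pred: 2+0-0=2
Step 14: prey: 17+3-1=19; pred: 2+0-0=2
Step 15: prey: 19+3-1=21; pred: 2+0-0=2
No extinction within 15 steps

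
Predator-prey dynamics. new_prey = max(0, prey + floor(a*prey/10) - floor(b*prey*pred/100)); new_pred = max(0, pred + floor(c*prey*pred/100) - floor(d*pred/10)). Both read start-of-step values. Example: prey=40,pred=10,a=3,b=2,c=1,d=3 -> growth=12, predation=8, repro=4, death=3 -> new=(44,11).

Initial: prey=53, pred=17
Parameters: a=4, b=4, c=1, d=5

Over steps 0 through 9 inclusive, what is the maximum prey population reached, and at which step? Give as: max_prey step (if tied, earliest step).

Answer: 54 9

Derivation:
Step 1: prey: 53+21-36=38; pred: 17+9-8=18
Step 2: prey: 38+15-27=26; pred: 18+6-9=15
Step 3: prey: 26+10-15=21; pred: 15+3-7=11
Step 4: prey: 21+8-9=20; pred: 11+2-5=8
Step 5: prey: 20+8-6=22; pred: 8+1-4=5
Step 6: prey: 22+8-4=26; pred: 5+1-2=4
Step 7: prey: 26+10-4=32; pred: 4+1-2=3
Step 8: prey: 32+12-3=41; pred: 3+0-1=2
Step 9: prey: 41+16-3=54; pred: 2+0-1=1
Max prey = 54 at step 9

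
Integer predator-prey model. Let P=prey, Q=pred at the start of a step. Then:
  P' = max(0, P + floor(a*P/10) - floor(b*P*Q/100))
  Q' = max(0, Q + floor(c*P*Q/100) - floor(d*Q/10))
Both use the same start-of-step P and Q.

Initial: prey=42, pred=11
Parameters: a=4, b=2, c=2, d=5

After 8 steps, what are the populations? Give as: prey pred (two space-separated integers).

Answer: 1 13

Derivation:
Step 1: prey: 42+16-9=49; pred: 11+9-5=15
Step 2: prey: 49+19-14=54; pred: 15+14-7=22
Step 3: prey: 54+21-23=52; pred: 22+23-11=34
Step 4: prey: 52+20-35=37; pred: 34+35-17=52
Step 5: prey: 37+14-38=13; pred: 52+38-26=64
Step 6: prey: 13+5-16=2; pred: 64+16-32=48
Step 7: prey: 2+0-1=1; pred: 48+1-24=25
Step 8: prey: 1+0-0=1; pred: 25+0-12=13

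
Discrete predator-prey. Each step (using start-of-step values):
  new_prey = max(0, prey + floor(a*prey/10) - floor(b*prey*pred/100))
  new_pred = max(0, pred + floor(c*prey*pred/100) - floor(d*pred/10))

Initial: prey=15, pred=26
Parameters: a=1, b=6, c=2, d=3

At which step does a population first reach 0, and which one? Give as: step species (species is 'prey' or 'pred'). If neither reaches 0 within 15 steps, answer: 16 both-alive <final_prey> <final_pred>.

Answer: 1 prey

Derivation:
Step 1: prey: 15+1-23=0; pred: 26+7-7=26
First extinction: prey at step 1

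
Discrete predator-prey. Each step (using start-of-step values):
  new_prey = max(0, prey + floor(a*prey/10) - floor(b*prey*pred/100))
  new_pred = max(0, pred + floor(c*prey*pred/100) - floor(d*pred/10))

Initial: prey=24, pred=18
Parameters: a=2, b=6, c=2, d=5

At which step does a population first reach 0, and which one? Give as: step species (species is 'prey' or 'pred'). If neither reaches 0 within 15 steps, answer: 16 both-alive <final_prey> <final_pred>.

Answer: 2 prey

Derivation:
Step 1: prey: 24+4-25=3; pred: 18+8-9=17
Step 2: prey: 3+0-3=0; pred: 17+1-8=10
First extinction: prey at step 2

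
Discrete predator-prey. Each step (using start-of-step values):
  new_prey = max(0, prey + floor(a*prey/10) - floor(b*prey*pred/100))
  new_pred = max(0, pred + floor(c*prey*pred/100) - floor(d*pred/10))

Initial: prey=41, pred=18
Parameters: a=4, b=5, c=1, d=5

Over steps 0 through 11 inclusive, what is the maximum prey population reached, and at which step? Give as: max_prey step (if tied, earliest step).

Answer: 83 11

Derivation:
Step 1: prey: 41+16-36=21; pred: 18+7-9=16
Step 2: prey: 21+8-16=13; pred: 16+3-8=11
Step 3: prey: 13+5-7=11; pred: 11+1-5=7
Step 4: prey: 11+4-3=12; pred: 7+0-3=4
Step 5: prey: 12+4-2=14; pred: 4+0-2=2
Step 6: prey: 14+5-1=18; pred: 2+0-1=1
Step 7: prey: 18+7-0=25; pred: 1+0-0=1
Step 8: prey: 25+10-1=34; pred: 1+0-0=1
Step 9: prey: 34+13-1=46; pred: 1+0-0=1
Step 10: prey: 46+18-2=62; pred: 1+0-0=1
Step 11: prey: 62+24-3=83; pred: 1+0-0=1
Max prey = 83 at step 11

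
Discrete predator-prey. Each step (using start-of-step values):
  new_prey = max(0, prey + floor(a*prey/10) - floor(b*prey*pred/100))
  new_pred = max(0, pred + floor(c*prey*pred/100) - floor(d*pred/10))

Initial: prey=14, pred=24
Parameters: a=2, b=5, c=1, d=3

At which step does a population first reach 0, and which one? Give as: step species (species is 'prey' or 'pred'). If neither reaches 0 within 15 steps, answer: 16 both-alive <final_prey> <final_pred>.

Step 1: prey: 14+2-16=0; pred: 24+3-7=20
First extinction: prey at step 1

Answer: 1 prey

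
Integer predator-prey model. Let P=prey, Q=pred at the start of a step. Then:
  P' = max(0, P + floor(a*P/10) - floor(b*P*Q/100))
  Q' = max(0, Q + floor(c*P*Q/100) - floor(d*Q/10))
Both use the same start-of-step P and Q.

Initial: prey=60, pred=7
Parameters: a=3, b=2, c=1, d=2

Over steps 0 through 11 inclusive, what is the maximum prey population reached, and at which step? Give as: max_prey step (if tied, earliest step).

Step 1: prey: 60+18-8=70; pred: 7+4-1=10
Step 2: prey: 70+21-14=77; pred: 10+7-2=15
Step 3: prey: 77+23-23=77; pred: 15+11-3=23
Step 4: prey: 77+23-35=65; pred: 23+17-4=36
Step 5: prey: 65+19-46=38; pred: 36+23-7=52
Step 6: prey: 38+11-39=10; pred: 52+19-10=61
Step 7: prey: 10+3-12=1; pred: 61+6-12=55
Step 8: prey: 1+0-1=0; pred: 55+0-11=44
Step 9: prey: 0+0-0=0; pred: 44+0-8=36
Step 10: prey: 0+0-0=0; pred: 36+0-7=29
Step 11: prey: 0+0-0=0; pred: 29+0-5=24
Max prey = 77 at step 2

Answer: 77 2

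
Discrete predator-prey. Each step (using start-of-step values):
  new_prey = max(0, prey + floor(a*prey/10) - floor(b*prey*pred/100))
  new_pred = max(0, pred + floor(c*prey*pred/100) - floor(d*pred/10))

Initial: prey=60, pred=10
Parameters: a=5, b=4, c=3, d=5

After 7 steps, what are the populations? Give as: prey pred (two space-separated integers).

Answer: 0 6

Derivation:
Step 1: prey: 60+30-24=66; pred: 10+18-5=23
Step 2: prey: 66+33-60=39; pred: 23+45-11=57
Step 3: prey: 39+19-88=0; pred: 57+66-28=95
Step 4: prey: 0+0-0=0; pred: 95+0-47=48
Step 5: prey: 0+0-0=0; pred: 48+0-24=24
Step 6: prey: 0+0-0=0; pred: 24+0-12=12
Step 7: prey: 0+0-0=0; pred: 12+0-6=6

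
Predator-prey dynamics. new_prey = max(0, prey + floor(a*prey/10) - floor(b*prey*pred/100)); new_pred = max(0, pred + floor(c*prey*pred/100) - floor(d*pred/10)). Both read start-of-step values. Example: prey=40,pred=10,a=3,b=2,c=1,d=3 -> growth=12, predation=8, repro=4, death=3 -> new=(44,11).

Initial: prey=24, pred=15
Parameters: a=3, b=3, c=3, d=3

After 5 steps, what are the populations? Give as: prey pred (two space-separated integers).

Step 1: prey: 24+7-10=21; pred: 15+10-4=21
Step 2: prey: 21+6-13=14; pred: 21+13-6=28
Step 3: prey: 14+4-11=7; pred: 28+11-8=31
Step 4: prey: 7+2-6=3; pred: 31+6-9=28
Step 5: prey: 3+0-2=1; pred: 28+2-8=22

Answer: 1 22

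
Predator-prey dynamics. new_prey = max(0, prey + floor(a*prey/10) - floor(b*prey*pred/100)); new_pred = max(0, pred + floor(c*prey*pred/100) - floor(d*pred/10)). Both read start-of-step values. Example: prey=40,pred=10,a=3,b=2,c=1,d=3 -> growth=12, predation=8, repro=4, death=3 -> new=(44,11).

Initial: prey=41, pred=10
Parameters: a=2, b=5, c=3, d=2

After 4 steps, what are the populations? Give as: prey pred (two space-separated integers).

Step 1: prey: 41+8-20=29; pred: 10+12-2=20
Step 2: prey: 29+5-29=5; pred: 20+17-4=33
Step 3: prey: 5+1-8=0; pred: 33+4-6=31
Step 4: prey: 0+0-0=0; pred: 31+0-6=25

Answer: 0 25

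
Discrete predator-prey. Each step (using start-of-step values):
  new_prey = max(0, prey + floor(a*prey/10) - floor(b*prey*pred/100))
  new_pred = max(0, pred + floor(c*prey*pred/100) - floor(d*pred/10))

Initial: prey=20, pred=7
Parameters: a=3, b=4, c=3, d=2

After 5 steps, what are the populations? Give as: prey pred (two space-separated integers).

Step 1: prey: 20+6-5=21; pred: 7+4-1=10
Step 2: prey: 21+6-8=19; pred: 10+6-2=14
Step 3: prey: 19+5-10=14; pred: 14+7-2=19
Step 4: prey: 14+4-10=8; pred: 19+7-3=23
Step 5: prey: 8+2-7=3; pred: 23+5-4=24

Answer: 3 24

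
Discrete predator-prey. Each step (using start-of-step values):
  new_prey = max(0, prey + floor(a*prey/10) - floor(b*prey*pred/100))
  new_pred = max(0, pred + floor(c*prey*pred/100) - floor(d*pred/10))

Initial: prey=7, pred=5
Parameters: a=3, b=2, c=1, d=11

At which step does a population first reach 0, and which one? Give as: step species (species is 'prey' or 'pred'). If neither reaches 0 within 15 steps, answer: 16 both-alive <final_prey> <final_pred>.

Step 1: prey: 7+2-0=9; pred: 5+0-5=0
First extinction: pred at step 1

Answer: 1 pred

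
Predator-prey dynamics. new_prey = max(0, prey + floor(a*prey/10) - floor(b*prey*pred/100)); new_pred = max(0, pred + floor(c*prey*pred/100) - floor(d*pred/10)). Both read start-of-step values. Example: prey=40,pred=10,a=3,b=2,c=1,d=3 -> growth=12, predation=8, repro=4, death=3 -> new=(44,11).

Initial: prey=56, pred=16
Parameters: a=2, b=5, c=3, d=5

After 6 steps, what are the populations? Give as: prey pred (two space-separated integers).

Answer: 0 3

Derivation:
Step 1: prey: 56+11-44=23; pred: 16+26-8=34
Step 2: prey: 23+4-39=0; pred: 34+23-17=40
Step 3: prey: 0+0-0=0; pred: 40+0-20=20
Step 4: prey: 0+0-0=0; pred: 20+0-10=10
Step 5: prey: 0+0-0=0; pred: 10+0-5=5
Step 6: prey: 0+0-0=0; pred: 5+0-2=3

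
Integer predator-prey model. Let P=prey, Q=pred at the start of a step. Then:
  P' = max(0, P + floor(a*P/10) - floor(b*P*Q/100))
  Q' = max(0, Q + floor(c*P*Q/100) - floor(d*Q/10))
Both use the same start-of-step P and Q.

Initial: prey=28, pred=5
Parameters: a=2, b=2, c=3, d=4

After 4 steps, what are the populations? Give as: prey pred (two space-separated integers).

Answer: 28 27

Derivation:
Step 1: prey: 28+5-2=31; pred: 5+4-2=7
Step 2: prey: 31+6-4=33; pred: 7+6-2=11
Step 3: prey: 33+6-7=32; pred: 11+10-4=17
Step 4: prey: 32+6-10=28; pred: 17+16-6=27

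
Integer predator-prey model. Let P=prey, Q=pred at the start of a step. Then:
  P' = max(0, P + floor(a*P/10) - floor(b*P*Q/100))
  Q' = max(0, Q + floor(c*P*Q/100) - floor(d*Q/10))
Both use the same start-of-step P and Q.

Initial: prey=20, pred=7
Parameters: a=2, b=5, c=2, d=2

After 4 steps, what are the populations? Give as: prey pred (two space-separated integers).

Step 1: prey: 20+4-7=17; pred: 7+2-1=8
Step 2: prey: 17+3-6=14; pred: 8+2-1=9
Step 3: prey: 14+2-6=10; pred: 9+2-1=10
Step 4: prey: 10+2-5=7; pred: 10+2-2=10

Answer: 7 10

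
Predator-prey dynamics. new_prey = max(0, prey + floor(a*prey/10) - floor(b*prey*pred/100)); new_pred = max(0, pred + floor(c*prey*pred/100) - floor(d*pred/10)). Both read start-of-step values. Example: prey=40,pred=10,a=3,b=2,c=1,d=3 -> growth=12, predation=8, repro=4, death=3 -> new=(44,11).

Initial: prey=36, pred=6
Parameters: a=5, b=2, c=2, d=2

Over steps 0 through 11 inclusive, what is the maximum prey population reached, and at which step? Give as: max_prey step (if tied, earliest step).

Answer: 77 3

Derivation:
Step 1: prey: 36+18-4=50; pred: 6+4-1=9
Step 2: prey: 50+25-9=66; pred: 9+9-1=17
Step 3: prey: 66+33-22=77; pred: 17+22-3=36
Step 4: prey: 77+38-55=60; pred: 36+55-7=84
Step 5: prey: 60+30-100=0; pred: 84+100-16=168
Step 6: prey: 0+0-0=0; pred: 168+0-33=135
Step 7: prey: 0+0-0=0; pred: 135+0-27=108
Step 8: prey: 0+0-0=0; pred: 108+0-21=87
Step 9: prey: 0+0-0=0; pred: 87+0-17=70
Step 10: prey: 0+0-0=0; pred: 70+0-14=56
Step 11: prey: 0+0-0=0; pred: 56+0-11=45
Max prey = 77 at step 3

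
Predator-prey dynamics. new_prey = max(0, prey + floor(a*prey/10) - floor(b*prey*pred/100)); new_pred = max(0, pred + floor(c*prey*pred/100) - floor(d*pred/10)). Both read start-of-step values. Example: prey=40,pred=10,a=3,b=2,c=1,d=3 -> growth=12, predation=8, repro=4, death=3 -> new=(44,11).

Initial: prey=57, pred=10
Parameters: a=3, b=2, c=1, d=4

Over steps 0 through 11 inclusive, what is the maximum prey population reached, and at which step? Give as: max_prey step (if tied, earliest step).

Answer: 71 3

Derivation:
Step 1: prey: 57+17-11=63; pred: 10+5-4=11
Step 2: prey: 63+18-13=68; pred: 11+6-4=13
Step 3: prey: 68+20-17=71; pred: 13+8-5=16
Step 4: prey: 71+21-22=70; pred: 16+11-6=21
Step 5: prey: 70+21-29=62; pred: 21+14-8=27
Step 6: prey: 62+18-33=47; pred: 27+16-10=33
Step 7: prey: 47+14-31=30; pred: 33+15-13=35
Step 8: prey: 30+9-21=18; pred: 35+10-14=31
Step 9: prey: 18+5-11=12; pred: 31+5-12=24
Step 10: prey: 12+3-5=10; pred: 24+2-9=17
Step 11: prey: 10+3-3=10; pred: 17+1-6=12
Max prey = 71 at step 3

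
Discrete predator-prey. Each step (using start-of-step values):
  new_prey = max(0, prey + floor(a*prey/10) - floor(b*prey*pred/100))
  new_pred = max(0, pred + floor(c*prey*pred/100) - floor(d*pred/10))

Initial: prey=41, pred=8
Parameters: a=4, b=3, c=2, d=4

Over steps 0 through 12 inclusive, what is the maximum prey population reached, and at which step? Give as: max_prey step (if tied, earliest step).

Answer: 52 2

Derivation:
Step 1: prey: 41+16-9=48; pred: 8+6-3=11
Step 2: prey: 48+19-15=52; pred: 11+10-4=17
Step 3: prey: 52+20-26=46; pred: 17+17-6=28
Step 4: prey: 46+18-38=26; pred: 28+25-11=42
Step 5: prey: 26+10-32=4; pred: 42+21-16=47
Step 6: prey: 4+1-5=0; pred: 47+3-18=32
Step 7: prey: 0+0-0=0; pred: 32+0-12=20
Step 8: prey: 0+0-0=0; pred: 20+0-8=12
Step 9: prey: 0+0-0=0; pred: 12+0-4=8
Step 10: prey: 0+0-0=0; pred: 8+0-3=5
Step 11: prey: 0+0-0=0; pred: 5+0-2=3
Step 12: prey: 0+0-0=0; pred: 3+0-1=2
Max prey = 52 at step 2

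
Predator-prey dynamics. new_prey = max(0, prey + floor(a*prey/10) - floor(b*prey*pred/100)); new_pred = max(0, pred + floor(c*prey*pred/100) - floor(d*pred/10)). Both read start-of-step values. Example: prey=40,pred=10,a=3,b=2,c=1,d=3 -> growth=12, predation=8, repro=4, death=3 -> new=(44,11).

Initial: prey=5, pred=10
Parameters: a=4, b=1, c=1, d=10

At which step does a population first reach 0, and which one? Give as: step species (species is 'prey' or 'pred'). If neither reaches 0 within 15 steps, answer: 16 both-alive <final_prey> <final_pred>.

Answer: 1 pred

Derivation:
Step 1: prey: 5+2-0=7; pred: 10+0-10=0
First extinction: pred at step 1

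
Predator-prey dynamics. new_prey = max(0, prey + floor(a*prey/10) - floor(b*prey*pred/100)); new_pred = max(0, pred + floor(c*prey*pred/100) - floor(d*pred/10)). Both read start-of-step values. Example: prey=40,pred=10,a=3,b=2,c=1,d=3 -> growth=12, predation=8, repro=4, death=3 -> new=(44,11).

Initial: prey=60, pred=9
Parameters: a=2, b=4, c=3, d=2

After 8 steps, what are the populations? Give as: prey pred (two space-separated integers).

Answer: 0 23

Derivation:
Step 1: prey: 60+12-21=51; pred: 9+16-1=24
Step 2: prey: 51+10-48=13; pred: 24+36-4=56
Step 3: prey: 13+2-29=0; pred: 56+21-11=66
Step 4: prey: 0+0-0=0; pred: 66+0-13=53
Step 5: prey: 0+0-0=0; pred: 53+0-10=43
Step 6: prey: 0+0-0=0; pred: 43+0-8=35
Step 7: prey: 0+0-0=0; pred: 35+0-7=28
Step 8: prey: 0+0-0=0; pred: 28+0-5=23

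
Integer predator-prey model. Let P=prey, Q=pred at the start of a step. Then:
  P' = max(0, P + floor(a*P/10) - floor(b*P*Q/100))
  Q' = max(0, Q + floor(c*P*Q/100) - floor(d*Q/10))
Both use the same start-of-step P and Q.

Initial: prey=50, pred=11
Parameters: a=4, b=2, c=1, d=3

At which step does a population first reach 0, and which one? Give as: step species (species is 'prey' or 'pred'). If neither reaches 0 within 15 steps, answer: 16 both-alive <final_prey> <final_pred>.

Answer: 16 both-alive 1 4

Derivation:
Step 1: prey: 50+20-11=59; pred: 11+5-3=13
Step 2: prey: 59+23-15=67; pred: 13+7-3=17
Step 3: prey: 67+26-22=71; pred: 17+11-5=23
Step 4: prey: 71+28-32=67; pred: 23+16-6=33
Step 5: prey: 67+26-44=49; pred: 33+22-9=46
Step 6: prey: 49+19-45=23; pred: 46+22-13=55
Step 7: prey: 23+9-25=7; pred: 55+12-16=51
Step 8: prey: 7+2-7=2; pred: 51+3-15=39
Step 9: prey: 2+0-1=1; pred: 39+0-11=28
Step 10: prey: 1+0-0=1; pred: 28+0-8=20
Step 11: prey: 1+0-0=1; pred: 20+0-6=14
Step 12: prey: 1+0-0=1; pred: 14+0-4=10
Step 13: prey: 1+0-0=1; pred: 10+0-3=7
Step 14: prey: 1+0-0=1; pred: 7+0-2=5
Step 15: prey: 1+0-0=1; pred: 5+0-1=4
No extinction within 15 steps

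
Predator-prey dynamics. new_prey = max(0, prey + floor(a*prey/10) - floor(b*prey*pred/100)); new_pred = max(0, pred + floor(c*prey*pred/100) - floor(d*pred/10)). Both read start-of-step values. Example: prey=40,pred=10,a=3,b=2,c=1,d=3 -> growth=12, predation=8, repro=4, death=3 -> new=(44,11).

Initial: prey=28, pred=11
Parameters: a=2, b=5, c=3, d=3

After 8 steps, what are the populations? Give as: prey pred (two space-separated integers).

Step 1: prey: 28+5-15=18; pred: 11+9-3=17
Step 2: prey: 18+3-15=6; pred: 17+9-5=21
Step 3: prey: 6+1-6=1; pred: 21+3-6=18
Step 4: prey: 1+0-0=1; pred: 18+0-5=13
Step 5: prey: 1+0-0=1; pred: 13+0-3=10
Step 6: prey: 1+0-0=1; pred: 10+0-3=7
Step 7: prey: 1+0-0=1; pred: 7+0-2=5
Step 8: prey: 1+0-0=1; pred: 5+0-1=4

Answer: 1 4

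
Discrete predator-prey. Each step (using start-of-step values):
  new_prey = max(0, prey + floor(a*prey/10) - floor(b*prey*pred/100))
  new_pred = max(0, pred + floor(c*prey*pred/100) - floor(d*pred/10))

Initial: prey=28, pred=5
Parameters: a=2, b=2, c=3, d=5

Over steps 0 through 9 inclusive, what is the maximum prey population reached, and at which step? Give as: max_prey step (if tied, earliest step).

Step 1: prey: 28+5-2=31; pred: 5+4-2=7
Step 2: prey: 31+6-4=33; pred: 7+6-3=10
Step 3: prey: 33+6-6=33; pred: 10+9-5=14
Step 4: prey: 33+6-9=30; pred: 14+13-7=20
Step 5: prey: 30+6-12=24; pred: 20+18-10=28
Step 6: prey: 24+4-13=15; pred: 28+20-14=34
Step 7: prey: 15+3-10=8; pred: 34+15-17=32
Step 8: prey: 8+1-5=4; pred: 32+7-16=23
Step 9: prey: 4+0-1=3; pred: 23+2-11=14
Max prey = 33 at step 2

Answer: 33 2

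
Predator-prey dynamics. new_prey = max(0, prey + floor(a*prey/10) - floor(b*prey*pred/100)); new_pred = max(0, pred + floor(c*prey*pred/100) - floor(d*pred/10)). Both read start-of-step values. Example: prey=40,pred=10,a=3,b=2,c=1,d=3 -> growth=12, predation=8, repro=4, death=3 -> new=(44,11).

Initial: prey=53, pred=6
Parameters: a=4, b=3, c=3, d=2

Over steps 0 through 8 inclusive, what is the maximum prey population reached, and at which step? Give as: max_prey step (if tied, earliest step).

Answer: 65 1

Derivation:
Step 1: prey: 53+21-9=65; pred: 6+9-1=14
Step 2: prey: 65+26-27=64; pred: 14+27-2=39
Step 3: prey: 64+25-74=15; pred: 39+74-7=106
Step 4: prey: 15+6-47=0; pred: 106+47-21=132
Step 5: prey: 0+0-0=0; pred: 132+0-26=106
Step 6: prey: 0+0-0=0; pred: 106+0-21=85
Step 7: prey: 0+0-0=0; pred: 85+0-17=68
Step 8: prey: 0+0-0=0; pred: 68+0-13=55
Max prey = 65 at step 1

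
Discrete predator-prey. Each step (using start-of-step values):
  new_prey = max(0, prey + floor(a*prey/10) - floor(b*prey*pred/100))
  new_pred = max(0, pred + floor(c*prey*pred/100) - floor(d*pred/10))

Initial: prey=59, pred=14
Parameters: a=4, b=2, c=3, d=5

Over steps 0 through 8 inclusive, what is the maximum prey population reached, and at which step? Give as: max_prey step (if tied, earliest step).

Answer: 66 1

Derivation:
Step 1: prey: 59+23-16=66; pred: 14+24-7=31
Step 2: prey: 66+26-40=52; pred: 31+61-15=77
Step 3: prey: 52+20-80=0; pred: 77+120-38=159
Step 4: prey: 0+0-0=0; pred: 159+0-79=80
Step 5: prey: 0+0-0=0; pred: 80+0-40=40
Step 6: prey: 0+0-0=0; pred: 40+0-20=20
Step 7: prey: 0+0-0=0; pred: 20+0-10=10
Step 8: prey: 0+0-0=0; pred: 10+0-5=5
Max prey = 66 at step 1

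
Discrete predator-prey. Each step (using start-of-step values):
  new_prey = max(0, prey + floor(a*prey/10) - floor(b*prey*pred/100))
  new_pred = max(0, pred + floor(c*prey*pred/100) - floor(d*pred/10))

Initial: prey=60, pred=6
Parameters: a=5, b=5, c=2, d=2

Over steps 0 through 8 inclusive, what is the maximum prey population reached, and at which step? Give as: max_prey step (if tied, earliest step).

Answer: 72 1

Derivation:
Step 1: prey: 60+30-18=72; pred: 6+7-1=12
Step 2: prey: 72+36-43=65; pred: 12+17-2=27
Step 3: prey: 65+32-87=10; pred: 27+35-5=57
Step 4: prey: 10+5-28=0; pred: 57+11-11=57
Step 5: prey: 0+0-0=0; pred: 57+0-11=46
Step 6: prey: 0+0-0=0; pred: 46+0-9=37
Step 7: prey: 0+0-0=0; pred: 37+0-7=30
Step 8: prey: 0+0-0=0; pred: 30+0-6=24
Max prey = 72 at step 1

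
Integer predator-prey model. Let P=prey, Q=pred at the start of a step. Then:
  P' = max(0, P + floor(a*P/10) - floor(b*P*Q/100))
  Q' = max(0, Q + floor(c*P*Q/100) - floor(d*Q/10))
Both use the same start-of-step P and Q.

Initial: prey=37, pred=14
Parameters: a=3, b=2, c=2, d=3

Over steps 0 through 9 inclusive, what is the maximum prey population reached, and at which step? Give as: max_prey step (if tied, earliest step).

Step 1: prey: 37+11-10=38; pred: 14+10-4=20
Step 2: prey: 38+11-15=34; pred: 20+15-6=29
Step 3: prey: 34+10-19=25; pred: 29+19-8=40
Step 4: prey: 25+7-20=12; pred: 40+20-12=48
Step 5: prey: 12+3-11=4; pred: 48+11-14=45
Step 6: prey: 4+1-3=2; pred: 45+3-13=35
Step 7: prey: 2+0-1=1; pred: 35+1-10=26
Step 8: prey: 1+0-0=1; pred: 26+0-7=19
Step 9: prey: 1+0-0=1; pred: 19+0-5=14
Max prey = 38 at step 1

Answer: 38 1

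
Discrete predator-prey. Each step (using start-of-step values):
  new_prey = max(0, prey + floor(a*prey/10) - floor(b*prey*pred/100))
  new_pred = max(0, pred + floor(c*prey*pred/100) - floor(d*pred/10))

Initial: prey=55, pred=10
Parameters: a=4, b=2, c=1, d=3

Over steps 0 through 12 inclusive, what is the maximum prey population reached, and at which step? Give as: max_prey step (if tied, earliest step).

Answer: 83 3

Derivation:
Step 1: prey: 55+22-11=66; pred: 10+5-3=12
Step 2: prey: 66+26-15=77; pred: 12+7-3=16
Step 3: prey: 77+30-24=83; pred: 16+12-4=24
Step 4: prey: 83+33-39=77; pred: 24+19-7=36
Step 5: prey: 77+30-55=52; pred: 36+27-10=53
Step 6: prey: 52+20-55=17; pred: 53+27-15=65
Step 7: prey: 17+6-22=1; pred: 65+11-19=57
Step 8: prey: 1+0-1=0; pred: 57+0-17=40
Step 9: prey: 0+0-0=0; pred: 40+0-12=28
Step 10: prey: 0+0-0=0; pred: 28+0-8=20
Step 11: prey: 0+0-0=0; pred: 20+0-6=14
Step 12: prey: 0+0-0=0; pred: 14+0-4=10
Max prey = 83 at step 3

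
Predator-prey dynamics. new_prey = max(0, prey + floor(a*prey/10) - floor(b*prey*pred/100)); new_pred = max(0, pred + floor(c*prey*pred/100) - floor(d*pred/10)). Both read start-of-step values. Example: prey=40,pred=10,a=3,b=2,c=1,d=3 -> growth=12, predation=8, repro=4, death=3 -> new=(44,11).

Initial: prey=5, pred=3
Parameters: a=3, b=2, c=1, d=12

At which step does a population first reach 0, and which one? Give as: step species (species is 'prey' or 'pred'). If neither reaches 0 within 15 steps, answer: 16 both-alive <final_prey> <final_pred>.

Answer: 1 pred

Derivation:
Step 1: prey: 5+1-0=6; pred: 3+0-3=0
First extinction: pred at step 1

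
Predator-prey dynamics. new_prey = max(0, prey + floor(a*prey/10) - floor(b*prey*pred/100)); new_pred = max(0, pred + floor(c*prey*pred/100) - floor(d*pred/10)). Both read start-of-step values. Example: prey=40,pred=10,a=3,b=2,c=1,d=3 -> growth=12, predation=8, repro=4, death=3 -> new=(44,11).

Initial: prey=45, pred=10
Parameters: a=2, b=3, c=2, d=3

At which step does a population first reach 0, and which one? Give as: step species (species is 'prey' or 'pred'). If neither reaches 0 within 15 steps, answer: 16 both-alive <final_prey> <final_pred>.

Answer: 16 both-alive 1 3

Derivation:
Step 1: prey: 45+9-13=41; pred: 10+9-3=16
Step 2: prey: 41+8-19=30; pred: 16+13-4=25
Step 3: prey: 30+6-22=14; pred: 25+15-7=33
Step 4: prey: 14+2-13=3; pred: 33+9-9=33
Step 5: prey: 3+0-2=1; pred: 33+1-9=25
Step 6: prey: 1+0-0=1; pred: 25+0-7=18
Step 7: prey: 1+0-0=1; pred: 18+0-5=13
Step 8: prey: 1+0-0=1; pred: 13+0-3=10
Step 9: prey: 1+0-0=1; pred: 10+0-3=7
Step 10: prey: 1+0-0=1; pred: 7+0-2=5
Step 11: prey: 1+0-0=1; pred: 5+0-1=4
Step 12: prey: 1+0-0=1; pred: 4+0-1=3
Step 13: prey: 1+0-0=1; pred: 3+0-0=3
Steps 14-15: state stable at prey=1, pred=3 (no change)
No extinction within 15 steps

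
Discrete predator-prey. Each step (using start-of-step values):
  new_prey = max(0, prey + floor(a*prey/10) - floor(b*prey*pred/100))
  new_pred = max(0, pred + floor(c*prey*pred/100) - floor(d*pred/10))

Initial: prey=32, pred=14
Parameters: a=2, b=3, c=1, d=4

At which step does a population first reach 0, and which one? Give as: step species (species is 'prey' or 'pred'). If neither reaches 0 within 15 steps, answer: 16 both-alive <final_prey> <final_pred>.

Answer: 16 both-alive 53 2

Derivation:
Step 1: prey: 32+6-13=25; pred: 14+4-5=13
Step 2: prey: 25+5-9=21; pred: 13+3-5=11
Step 3: prey: 21+4-6=19; pred: 11+2-4=9
Step 4: prey: 19+3-5=17; pred: 9+1-3=7
Step 5: prey: 17+3-3=17; pred: 7+1-2=6
Step 6: prey: 17+3-3=17; pred: 6+1-2=5
Step 7: prey: 17+3-2=18; pred: 5+0-2=3
Step 8: prey: 18+3-1=20; pred: 3+0-1=2
Step 9: prey: 20+4-1=23; pred: 2+0-0=2
Step 10: prey: 23+4-1=26; pred: 2+0-0=2
Step 11: prey: 26+5-1=30; pred: 2+0-0=2
Step 12: prey: 30+6-1=35; pred: 2+0-0=2
Step 13: prey: 35+7-2=40; pred: 2+0-0=2
Step 14: prey: 40+8-2=46; pred: 2+0-0=2
Step 15: prey: 46+9-2=53; pred: 2+0-0=2
No extinction within 15 steps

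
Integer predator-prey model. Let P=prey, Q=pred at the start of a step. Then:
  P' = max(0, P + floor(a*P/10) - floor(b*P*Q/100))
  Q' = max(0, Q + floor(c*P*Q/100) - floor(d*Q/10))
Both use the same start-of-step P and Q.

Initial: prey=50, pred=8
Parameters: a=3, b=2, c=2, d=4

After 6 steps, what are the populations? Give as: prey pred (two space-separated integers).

Answer: 0 44

Derivation:
Step 1: prey: 50+15-8=57; pred: 8+8-3=13
Step 2: prey: 57+17-14=60; pred: 13+14-5=22
Step 3: prey: 60+18-26=52; pred: 22+26-8=40
Step 4: prey: 52+15-41=26; pred: 40+41-16=65
Step 5: prey: 26+7-33=0; pred: 65+33-26=72
Step 6: prey: 0+0-0=0; pred: 72+0-28=44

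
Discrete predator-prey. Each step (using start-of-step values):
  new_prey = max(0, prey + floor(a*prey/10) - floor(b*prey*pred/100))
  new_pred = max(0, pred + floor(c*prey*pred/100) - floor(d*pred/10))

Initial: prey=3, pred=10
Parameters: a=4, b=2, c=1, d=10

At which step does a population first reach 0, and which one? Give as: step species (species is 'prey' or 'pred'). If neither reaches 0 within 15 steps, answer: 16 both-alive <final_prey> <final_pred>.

Answer: 1 pred

Derivation:
Step 1: prey: 3+1-0=4; pred: 10+0-10=0
First extinction: pred at step 1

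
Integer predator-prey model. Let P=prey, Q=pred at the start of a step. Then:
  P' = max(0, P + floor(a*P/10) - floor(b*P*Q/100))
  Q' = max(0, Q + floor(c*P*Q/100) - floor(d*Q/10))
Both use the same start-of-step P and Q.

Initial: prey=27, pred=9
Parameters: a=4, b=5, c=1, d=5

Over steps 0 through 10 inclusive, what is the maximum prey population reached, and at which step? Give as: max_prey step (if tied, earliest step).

Step 1: prey: 27+10-12=25; pred: 9+2-4=7
Step 2: prey: 25+10-8=27; pred: 7+1-3=5
Step 3: prey: 27+10-6=31; pred: 5+1-2=4
Step 4: prey: 31+12-6=37; pred: 4+1-2=3
Step 5: prey: 37+14-5=46; pred: 3+1-1=3
Step 6: prey: 46+18-6=58; pred: 3+1-1=3
Step 7: prey: 58+23-8=73; pred: 3+1-1=3
Step 8: prey: 73+29-10=92; pred: 3+2-1=4
Step 9: prey: 92+36-18=110; pred: 4+3-2=5
Step 10: prey: 110+44-27=127; pred: 5+5-2=8
Max prey = 127 at step 10

Answer: 127 10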